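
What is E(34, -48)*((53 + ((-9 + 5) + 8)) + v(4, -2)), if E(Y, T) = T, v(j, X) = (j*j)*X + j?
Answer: -1392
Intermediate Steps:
v(j, X) = j + X*j**2 (v(j, X) = j**2*X + j = X*j**2 + j = j + X*j**2)
E(34, -48)*((53 + ((-9 + 5) + 8)) + v(4, -2)) = -48*((53 + ((-9 + 5) + 8)) + 4*(1 - 2*4)) = -48*((53 + (-4 + 8)) + 4*(1 - 8)) = -48*((53 + 4) + 4*(-7)) = -48*(57 - 28) = -48*29 = -1392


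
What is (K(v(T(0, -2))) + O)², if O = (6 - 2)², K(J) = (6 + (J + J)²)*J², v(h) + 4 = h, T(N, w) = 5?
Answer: 676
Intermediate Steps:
v(h) = -4 + h
K(J) = J²*(6 + 4*J²) (K(J) = (6 + (2*J)²)*J² = (6 + 4*J²)*J² = J²*(6 + 4*J²))
O = 16 (O = 4² = 16)
(K(v(T(0, -2))) + O)² = ((-4 + 5)²*(6 + 4*(-4 + 5)²) + 16)² = (1²*(6 + 4*1²) + 16)² = (1*(6 + 4*1) + 16)² = (1*(6 + 4) + 16)² = (1*10 + 16)² = (10 + 16)² = 26² = 676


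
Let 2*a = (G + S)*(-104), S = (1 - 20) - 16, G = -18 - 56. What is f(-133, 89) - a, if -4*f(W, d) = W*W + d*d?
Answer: -24141/2 ≈ -12071.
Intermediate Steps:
G = -74
S = -35 (S = -19 - 16 = -35)
a = 5668 (a = ((-74 - 35)*(-104))/2 = (-109*(-104))/2 = (½)*11336 = 5668)
f(W, d) = -W²/4 - d²/4 (f(W, d) = -(W*W + d*d)/4 = -(W² + d²)/4 = -W²/4 - d²/4)
f(-133, 89) - a = (-¼*(-133)² - ¼*89²) - 1*5668 = (-¼*17689 - ¼*7921) - 5668 = (-17689/4 - 7921/4) - 5668 = -12805/2 - 5668 = -24141/2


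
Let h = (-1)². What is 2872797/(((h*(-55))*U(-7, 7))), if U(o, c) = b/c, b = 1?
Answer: -20109579/55 ≈ -3.6563e+5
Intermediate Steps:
h = 1
U(o, c) = 1/c
2872797/(((h*(-55))*U(-7, 7))) = 2872797/(((1*(-55))/7)) = 2872797/((-55*⅐)) = 2872797/(-55/7) = 2872797*(-7/55) = -20109579/55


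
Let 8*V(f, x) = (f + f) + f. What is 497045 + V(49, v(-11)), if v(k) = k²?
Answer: 3976507/8 ≈ 4.9706e+5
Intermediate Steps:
V(f, x) = 3*f/8 (V(f, x) = ((f + f) + f)/8 = (2*f + f)/8 = (3*f)/8 = 3*f/8)
497045 + V(49, v(-11)) = 497045 + (3/8)*49 = 497045 + 147/8 = 3976507/8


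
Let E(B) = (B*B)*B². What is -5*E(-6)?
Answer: -6480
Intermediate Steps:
E(B) = B⁴ (E(B) = B²*B² = B⁴)
-5*E(-6) = -5*(-6)⁴ = -5*1296 = -6480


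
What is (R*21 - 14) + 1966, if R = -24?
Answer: 1448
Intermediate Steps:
(R*21 - 14) + 1966 = (-24*21 - 14) + 1966 = (-504 - 14) + 1966 = -518 + 1966 = 1448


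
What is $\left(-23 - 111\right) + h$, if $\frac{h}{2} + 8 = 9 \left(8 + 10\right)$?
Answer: $174$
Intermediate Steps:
$h = 308$ ($h = -16 + 2 \cdot 9 \left(8 + 10\right) = -16 + 2 \cdot 9 \cdot 18 = -16 + 2 \cdot 162 = -16 + 324 = 308$)
$\left(-23 - 111\right) + h = \left(-23 - 111\right) + 308 = -134 + 308 = 174$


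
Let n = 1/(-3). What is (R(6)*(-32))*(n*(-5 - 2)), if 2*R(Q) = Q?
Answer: -224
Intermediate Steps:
R(Q) = Q/2
n = -⅓ ≈ -0.33333
(R(6)*(-32))*(n*(-5 - 2)) = (((½)*6)*(-32))*(-(-5 - 2)/3) = (3*(-32))*(-⅓*(-7)) = -96*7/3 = -224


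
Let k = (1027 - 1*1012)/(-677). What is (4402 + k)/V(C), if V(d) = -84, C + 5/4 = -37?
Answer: -2980139/56868 ≈ -52.404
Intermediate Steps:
C = -153/4 (C = -5/4 - 37 = -153/4 ≈ -38.250)
k = -15/677 (k = (1027 - 1012)*(-1/677) = 15*(-1/677) = -15/677 ≈ -0.022157)
(4402 + k)/V(C) = (4402 - 15/677)/(-84) = (2980139/677)*(-1/84) = -2980139/56868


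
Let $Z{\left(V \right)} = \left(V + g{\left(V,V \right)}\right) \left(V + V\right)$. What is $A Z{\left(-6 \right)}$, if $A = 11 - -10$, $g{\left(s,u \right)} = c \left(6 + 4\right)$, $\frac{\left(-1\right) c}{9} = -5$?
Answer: $-111888$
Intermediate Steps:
$c = 45$ ($c = \left(-9\right) \left(-5\right) = 45$)
$g{\left(s,u \right)} = 450$ ($g{\left(s,u \right)} = 45 \left(6 + 4\right) = 45 \cdot 10 = 450$)
$A = 21$ ($A = 11 + 10 = 21$)
$Z{\left(V \right)} = 2 V \left(450 + V\right)$ ($Z{\left(V \right)} = \left(V + 450\right) \left(V + V\right) = \left(450 + V\right) 2 V = 2 V \left(450 + V\right)$)
$A Z{\left(-6 \right)} = 21 \cdot 2 \left(-6\right) \left(450 - 6\right) = 21 \cdot 2 \left(-6\right) 444 = 21 \left(-5328\right) = -111888$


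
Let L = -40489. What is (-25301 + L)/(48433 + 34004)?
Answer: -21930/27479 ≈ -0.79806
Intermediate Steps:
(-25301 + L)/(48433 + 34004) = (-25301 - 40489)/(48433 + 34004) = -65790/82437 = -65790*1/82437 = -21930/27479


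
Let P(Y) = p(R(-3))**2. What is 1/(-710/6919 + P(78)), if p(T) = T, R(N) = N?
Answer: 6919/61561 ≈ 0.11239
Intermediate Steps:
P(Y) = 9 (P(Y) = (-3)**2 = 9)
1/(-710/6919 + P(78)) = 1/(-710/6919 + 9) = 1/(61561/6919) = 6919/61561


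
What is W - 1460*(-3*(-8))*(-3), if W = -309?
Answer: 104811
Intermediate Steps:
W - 1460*(-3*(-8))*(-3) = -309 - 1460*(-3*(-8))*(-3) = -309 - 35040*(-3) = -309 - 1460*(-72) = -309 + 105120 = 104811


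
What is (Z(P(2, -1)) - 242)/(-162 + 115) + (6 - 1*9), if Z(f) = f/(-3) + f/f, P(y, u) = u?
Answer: 299/141 ≈ 2.1206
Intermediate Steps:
Z(f) = 1 - f/3 (Z(f) = f*(-⅓) + 1 = -f/3 + 1 = 1 - f/3)
(Z(P(2, -1)) - 242)/(-162 + 115) + (6 - 1*9) = ((1 - ⅓*(-1)) - 242)/(-162 + 115) + (6 - 1*9) = ((1 + ⅓) - 242)/(-47) + (6 - 9) = (4/3 - 242)*(-1/47) - 3 = -722/3*(-1/47) - 3 = 722/141 - 3 = 299/141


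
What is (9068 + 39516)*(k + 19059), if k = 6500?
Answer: 1241758456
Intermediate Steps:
(9068 + 39516)*(k + 19059) = (9068 + 39516)*(6500 + 19059) = 48584*25559 = 1241758456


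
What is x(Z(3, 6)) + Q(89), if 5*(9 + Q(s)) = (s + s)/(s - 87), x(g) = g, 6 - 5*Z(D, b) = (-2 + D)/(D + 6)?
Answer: 449/45 ≈ 9.9778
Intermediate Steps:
Z(D, b) = 6/5 - (-2 + D)/(5*(6 + D)) (Z(D, b) = 6/5 - (-2 + D)/(5*(D + 6)) = 6/5 - (-2 + D)/(5*(6 + D)))
Q(s) = -9 + 2*s/(5*(-87 + s)) (Q(s) = -9 + ((s + s)/(s - 87))/5 = -9 + ((2*s)/(-87 + s))/5 = -9 + (2*s/(-87 + s))/5 = -9 + 2*s/(5*(-87 + s)))
x(Z(3, 6)) + Q(89) = (38/5 + 3)/(6 + 3) + (3915 - 43*89)/(5*(-87 + 89)) = (53/5)/9 + (⅕)*(3915 - 3827)/2 = (⅑)*(53/5) + (⅕)*(½)*88 = 53/45 + 44/5 = 449/45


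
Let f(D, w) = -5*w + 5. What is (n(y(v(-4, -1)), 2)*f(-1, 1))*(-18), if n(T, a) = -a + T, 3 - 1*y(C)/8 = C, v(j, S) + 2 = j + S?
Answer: 0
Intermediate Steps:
v(j, S) = -2 + S + j (v(j, S) = -2 + (j + S) = -2 + (S + j) = -2 + S + j)
y(C) = 24 - 8*C
f(D, w) = 5 - 5*w
n(T, a) = T - a
(n(y(v(-4, -1)), 2)*f(-1, 1))*(-18) = (((24 - 8*(-2 - 1 - 4)) - 1*2)*(5 - 5*1))*(-18) = (((24 - 8*(-7)) - 2)*(5 - 5))*(-18) = (((24 + 56) - 2)*0)*(-18) = ((80 - 2)*0)*(-18) = (78*0)*(-18) = 0*(-18) = 0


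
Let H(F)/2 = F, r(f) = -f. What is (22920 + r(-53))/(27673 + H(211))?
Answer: 22973/28095 ≈ 0.81769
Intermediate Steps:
H(F) = 2*F
(22920 + r(-53))/(27673 + H(211)) = (22920 - 1*(-53))/(27673 + 2*211) = (22920 + 53)/(27673 + 422) = 22973/28095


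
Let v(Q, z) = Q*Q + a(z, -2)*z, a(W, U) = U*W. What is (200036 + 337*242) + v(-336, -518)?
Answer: -142162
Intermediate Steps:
v(Q, z) = Q² - 2*z² (v(Q, z) = Q*Q + (-2*z)*z = Q² - 2*z²)
(200036 + 337*242) + v(-336, -518) = (200036 + 337*242) + ((-336)² - 2*(-518)²) = (200036 + 81554) + (112896 - 2*268324) = 281590 + (112896 - 536648) = 281590 - 423752 = -142162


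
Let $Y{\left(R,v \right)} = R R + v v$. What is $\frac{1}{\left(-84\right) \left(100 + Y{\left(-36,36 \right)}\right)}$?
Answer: $- \frac{1}{226128} \approx -4.4223 \cdot 10^{-6}$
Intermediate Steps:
$Y{\left(R,v \right)} = R^{2} + v^{2}$
$\frac{1}{\left(-84\right) \left(100 + Y{\left(-36,36 \right)}\right)} = \frac{1}{\left(-84\right) \left(100 + \left(\left(-36\right)^{2} + 36^{2}\right)\right)} = \frac{1}{\left(-84\right) \left(100 + \left(1296 + 1296\right)\right)} = \frac{1}{\left(-84\right) \left(100 + 2592\right)} = \frac{1}{\left(-84\right) 2692} = \frac{1}{-226128} = - \frac{1}{226128}$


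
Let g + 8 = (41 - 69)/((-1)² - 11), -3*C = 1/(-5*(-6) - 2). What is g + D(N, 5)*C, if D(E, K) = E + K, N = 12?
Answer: -2269/420 ≈ -5.4024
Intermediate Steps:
C = -1/84 (C = -1/(3*(-5*(-6) - 2)) = -1/(3*(30 - 2)) = -⅓/28 = -⅓*1/28 = -1/84 ≈ -0.011905)
g = -26/5 (g = -8 + (41 - 69)/((-1)² - 11) = -8 - 28/(1 - 11) = -8 - 28/(-10) = -8 - 28*(-⅒) = -8 + 14/5 = -26/5 ≈ -5.2000)
g + D(N, 5)*C = -26/5 + (12 + 5)*(-1/84) = -26/5 + 17*(-1/84) = -26/5 - 17/84 = -2269/420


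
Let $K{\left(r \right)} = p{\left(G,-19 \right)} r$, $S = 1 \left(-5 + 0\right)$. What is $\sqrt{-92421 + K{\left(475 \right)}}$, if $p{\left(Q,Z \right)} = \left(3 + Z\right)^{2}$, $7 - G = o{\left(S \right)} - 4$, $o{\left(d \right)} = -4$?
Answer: $\sqrt{29179} \approx 170.82$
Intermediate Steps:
$S = -5$ ($S = 1 \left(-5\right) = -5$)
$G = 15$ ($G = 7 - \left(-4 - 4\right) = 7 - -8 = 7 + 8 = 15$)
$K{\left(r \right)} = 256 r$ ($K{\left(r \right)} = \left(3 - 19\right)^{2} r = \left(-16\right)^{2} r = 256 r$)
$\sqrt{-92421 + K{\left(475 \right)}} = \sqrt{-92421 + 256 \cdot 475} = \sqrt{-92421 + 121600} = \sqrt{29179}$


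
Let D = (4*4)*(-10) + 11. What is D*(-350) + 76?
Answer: 52226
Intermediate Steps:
D = -149 (D = 16*(-10) + 11 = -160 + 11 = -149)
D*(-350) + 76 = -149*(-350) + 76 = 52150 + 76 = 52226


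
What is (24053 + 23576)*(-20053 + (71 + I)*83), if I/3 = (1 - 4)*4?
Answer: -816742092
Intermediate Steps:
I = -36 (I = 3*((1 - 4)*4) = 3*(-3*4) = 3*(-12) = -36)
(24053 + 23576)*(-20053 + (71 + I)*83) = (24053 + 23576)*(-20053 + (71 - 36)*83) = 47629*(-20053 + 35*83) = 47629*(-20053 + 2905) = 47629*(-17148) = -816742092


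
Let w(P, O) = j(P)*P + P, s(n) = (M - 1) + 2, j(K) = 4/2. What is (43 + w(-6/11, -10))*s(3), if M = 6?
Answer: 3185/11 ≈ 289.55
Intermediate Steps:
j(K) = 2 (j(K) = 4*(1/2) = 2)
s(n) = 7 (s(n) = (6 - 1) + 2 = 5 + 2 = 7)
w(P, O) = 3*P (w(P, O) = 2*P + P = 3*P)
(43 + w(-6/11, -10))*s(3) = (43 + 3*(-6/11))*7 = (43 - 18/11)*7 = (455/11)*7 = 3185/11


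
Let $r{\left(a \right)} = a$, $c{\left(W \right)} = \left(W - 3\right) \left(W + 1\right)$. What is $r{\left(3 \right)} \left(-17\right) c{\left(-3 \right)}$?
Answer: $-612$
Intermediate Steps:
$c{\left(W \right)} = \left(1 + W\right) \left(-3 + W\right)$ ($c{\left(W \right)} = \left(-3 + W\right) \left(1 + W\right) = \left(1 + W\right) \left(-3 + W\right)$)
$r{\left(3 \right)} \left(-17\right) c{\left(-3 \right)} = 3 \left(-17\right) \left(-3 + \left(-3\right)^{2} - -6\right) = - 51 \left(-3 + 9 + 6\right) = \left(-51\right) 12 = -612$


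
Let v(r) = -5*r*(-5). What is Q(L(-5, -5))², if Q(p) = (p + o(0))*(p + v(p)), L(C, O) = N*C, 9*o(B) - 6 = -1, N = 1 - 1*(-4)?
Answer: 20449000000/81 ≈ 2.5246e+8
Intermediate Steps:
N = 5 (N = 1 + 4 = 5)
o(B) = 5/9 (o(B) = ⅔ + (⅑)*(-1) = ⅔ - ⅑ = 5/9)
L(C, O) = 5*C
v(r) = 25*r
Q(p) = 26*p*(5/9 + p) (Q(p) = (p + 5/9)*(p + 25*p) = (5/9 + p)*(26*p) = 26*p*(5/9 + p))
Q(L(-5, -5))² = (26*(5*(-5))*(5 + 9*(5*(-5)))/9)² = ((26/9)*(-25)*(5 + 9*(-25)))² = ((26/9)*(-25)*(5 - 225))² = ((26/9)*(-25)*(-220))² = (143000/9)² = 20449000000/81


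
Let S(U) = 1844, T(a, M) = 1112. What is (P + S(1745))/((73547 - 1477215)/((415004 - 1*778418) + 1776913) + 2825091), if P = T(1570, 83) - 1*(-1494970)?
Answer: 2117316903074/3993261899741 ≈ 0.53022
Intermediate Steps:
P = 1496082 (P = 1112 - 1*(-1494970) = 1112 + 1494970 = 1496082)
(P + S(1745))/((73547 - 1477215)/((415004 - 1*778418) + 1776913) + 2825091) = (1496082 + 1844)/((73547 - 1477215)/((415004 - 1*778418) + 1776913) + 2825091) = 1497926/(-1403668/((415004 - 778418) + 1776913) + 2825091) = 1497926/(-1403668/(-363414 + 1776913) + 2825091) = 1497926/(-1403668/1413499 + 2825091) = 1497926/(3993261899741/1413499) = 1497926*(1413499/3993261899741) = 2117316903074/3993261899741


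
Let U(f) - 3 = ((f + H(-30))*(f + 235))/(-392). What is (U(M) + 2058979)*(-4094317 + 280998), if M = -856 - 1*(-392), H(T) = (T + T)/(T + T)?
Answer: -3077405316279523/392 ≈ -7.8505e+12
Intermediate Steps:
H(T) = 1 (H(T) = (2*T)/((2*T)) = (2*T)*(1/(2*T)) = 1)
M = -464 (M = -856 + 392 = -464)
U(f) = 3 - (1 + f)*(235 + f)/392 (U(f) = 3 + ((f + 1)*(f + 235))/(-392) = 3 + ((1 + f)*(235 + f))*(-1/392) = 3 - (1 + f)*(235 + f)/392)
(U(M) + 2058979)*(-4094317 + 280998) = ((941/392 - 59/98*(-464) - 1/392*(-464)²) + 2058979)*(-4094317 + 280998) = ((941/392 + 13688/49 - 1/392*215296) + 2058979)*(-3813319) = ((941/392 + 13688/49 - 26912/49) + 2058979)*(-3813319) = (-104851/392 + 2058979)*(-3813319) = (807014917/392)*(-3813319) = -3077405316279523/392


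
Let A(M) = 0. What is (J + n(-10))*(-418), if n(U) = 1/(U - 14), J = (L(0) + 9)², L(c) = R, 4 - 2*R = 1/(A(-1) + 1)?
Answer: -552805/12 ≈ -46067.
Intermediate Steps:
R = 3/2 (R = 2 - 1/(2*(0 + 1)) = 2 - ½/1 = 2 - ½*1 = 2 - ½ = 3/2 ≈ 1.5000)
L(c) = 3/2
J = 441/4 (J = (3/2 + 9)² = (21/2)² = 441/4 ≈ 110.25)
n(U) = 1/(-14 + U)
(J + n(-10))*(-418) = (441/4 + 1/(-14 - 10))*(-418) = (441/4 + 1/(-24))*(-418) = (441/4 - 1/24)*(-418) = (2645/24)*(-418) = -552805/12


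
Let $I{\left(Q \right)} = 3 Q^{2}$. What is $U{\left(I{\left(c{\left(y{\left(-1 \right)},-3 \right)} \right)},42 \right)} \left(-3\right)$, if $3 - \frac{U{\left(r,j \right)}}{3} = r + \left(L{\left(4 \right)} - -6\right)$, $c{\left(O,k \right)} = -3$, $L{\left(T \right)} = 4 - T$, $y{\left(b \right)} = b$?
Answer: $270$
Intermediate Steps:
$U{\left(r,j \right)} = -9 - 3 r$ ($U{\left(r,j \right)} = 9 - 3 \left(r + \left(\left(4 - 4\right) - -6\right)\right) = 9 - 3 \left(r + \left(\left(4 - 4\right) + 6\right)\right) = 9 - 3 \left(r + \left(0 + 6\right)\right) = 9 - 3 \left(r + 6\right) = 9 - 3 \left(6 + r\right) = 9 - \left(18 + 3 r\right) = -9 - 3 r$)
$U{\left(I{\left(c{\left(y{\left(-1 \right)},-3 \right)} \right)},42 \right)} \left(-3\right) = \left(-9 - 3 \cdot 3 \left(-3\right)^{2}\right) \left(-3\right) = \left(-9 - 3 \cdot 3 \cdot 9\right) \left(-3\right) = \left(-9 - 81\right) \left(-3\right) = \left(-90\right) \left(-3\right) = 270$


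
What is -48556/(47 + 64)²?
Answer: -48556/12321 ≈ -3.9409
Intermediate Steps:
-48556/(47 + 64)² = -48556/(111²) = -48556/12321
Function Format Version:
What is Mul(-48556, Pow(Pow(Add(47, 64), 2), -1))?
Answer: Rational(-48556, 12321) ≈ -3.9409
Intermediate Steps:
Mul(-48556, Pow(Pow(Add(47, 64), 2), -1)) = Mul(-48556, Pow(Pow(111, 2), -1)) = Mul(-48556, Pow(12321, -1)) = Mul(-48556, Rational(1, 12321)) = Rational(-48556, 12321)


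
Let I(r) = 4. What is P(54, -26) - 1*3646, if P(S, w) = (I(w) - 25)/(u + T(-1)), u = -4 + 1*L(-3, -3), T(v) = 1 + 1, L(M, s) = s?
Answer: -18209/5 ≈ -3641.8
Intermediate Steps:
T(v) = 2
u = -7 (u = -4 + 1*(-3) = -4 - 3 = -7)
P(S, w) = 21/5 (P(S, w) = (4 - 25)/(-7 + 2) = -21/(-5) = -21*(-⅕) = 21/5)
P(54, -26) - 1*3646 = 21/5 - 1*3646 = 21/5 - 3646 = -18209/5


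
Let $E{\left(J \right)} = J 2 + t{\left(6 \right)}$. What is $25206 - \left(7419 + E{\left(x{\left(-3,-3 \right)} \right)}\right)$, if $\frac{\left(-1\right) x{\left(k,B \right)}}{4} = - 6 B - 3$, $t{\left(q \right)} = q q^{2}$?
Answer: $17691$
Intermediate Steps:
$t{\left(q \right)} = q^{3}$
$x{\left(k,B \right)} = 12 + 24 B$ ($x{\left(k,B \right)} = - 4 \left(- 6 B - 3\right) = - 4 \left(-3 - 6 B\right) = 12 + 24 B$)
$E{\left(J \right)} = 216 + 2 J$ ($E{\left(J \right)} = J 2 + 6^{3} = 2 J + 216 = 216 + 2 J$)
$25206 - \left(7419 + E{\left(x{\left(-3,-3 \right)} \right)}\right) = 25206 - \left(7635 + 2 \left(12 + 24 \left(-3\right)\right)\right) = 25206 - \left(7635 + 2 \left(12 - 72\right)\right) = 25206 - \left(7635 - 120\right) = 25206 - 7515 = 17691$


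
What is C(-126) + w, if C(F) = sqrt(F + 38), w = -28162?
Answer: -28162 + 2*I*sqrt(22) ≈ -28162.0 + 9.3808*I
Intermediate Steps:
C(F) = sqrt(38 + F)
C(-126) + w = sqrt(38 - 126) - 28162 = sqrt(-88) - 28162 = 2*I*sqrt(22) - 28162 = -28162 + 2*I*sqrt(22)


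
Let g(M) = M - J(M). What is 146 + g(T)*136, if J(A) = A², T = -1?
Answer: -126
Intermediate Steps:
g(M) = M - M²
146 + g(T)*136 = 146 - (1 - 1*(-1))*136 = 146 - (1 + 1)*136 = 146 - 1*2*136 = 146 - 2*136 = 146 - 272 = -126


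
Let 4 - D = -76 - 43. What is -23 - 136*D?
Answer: -16751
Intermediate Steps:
D = 123 (D = 4 - (-76 - 43) = 4 - 1*(-119) = 4 + 119 = 123)
-23 - 136*D = -23 - 136*123 = -23 - 16728 = -16751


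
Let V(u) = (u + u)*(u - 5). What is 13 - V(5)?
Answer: 13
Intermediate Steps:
V(u) = 2*u*(-5 + u) (V(u) = (2*u)*(-5 + u) = 2*u*(-5 + u))
13 - V(5) = 13 - 2*5*(-5 + 5) = 13 - 2*5*0 = 13 - 1*0 = 13 + 0 = 13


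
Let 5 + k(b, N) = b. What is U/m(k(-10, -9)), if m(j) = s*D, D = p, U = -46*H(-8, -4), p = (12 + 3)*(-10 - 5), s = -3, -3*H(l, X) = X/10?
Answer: -92/10125 ≈ -0.0090864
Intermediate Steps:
k(b, N) = -5 + b
H(l, X) = -X/30 (H(l, X) = -X/(3*10) = -X/30)
p = -225 (p = 15*(-15) = -225)
U = -92/15 (U = -(-23)*(-4)/15 = -46*2/15 = -92/15 ≈ -6.1333)
D = -225
m(j) = 675 (m(j) = -3*(-225) = 675)
U/m(k(-10, -9)) = -92/15/675 = -92/15*1/675 = -92/10125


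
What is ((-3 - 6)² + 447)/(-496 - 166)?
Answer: -264/331 ≈ -0.79758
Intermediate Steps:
((-3 - 6)² + 447)/(-496 - 166) = ((-9)² + 447)/(-662) = (81 + 447)*(-1/662) = 528*(-1/662) = -264/331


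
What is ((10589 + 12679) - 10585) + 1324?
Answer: 14007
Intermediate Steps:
((10589 + 12679) - 10585) + 1324 = (23268 - 10585) + 1324 = 12683 + 1324 = 14007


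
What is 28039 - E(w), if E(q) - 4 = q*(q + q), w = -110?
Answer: 3835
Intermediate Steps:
E(q) = 4 + 2*q**2 (E(q) = 4 + q*(q + q) = 4 + q*(2*q) = 4 + 2*q**2)
28039 - E(w) = 28039 - (4 + 2*(-110)**2) = 28039 - (4 + 2*12100) = 28039 - (4 + 24200) = 28039 - 1*24204 = 28039 - 24204 = 3835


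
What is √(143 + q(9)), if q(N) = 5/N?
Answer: 2*√323/3 ≈ 11.981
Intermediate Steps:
√(143 + q(9)) = √(143 + 5/9) = √(1292/9) = 2*√323/3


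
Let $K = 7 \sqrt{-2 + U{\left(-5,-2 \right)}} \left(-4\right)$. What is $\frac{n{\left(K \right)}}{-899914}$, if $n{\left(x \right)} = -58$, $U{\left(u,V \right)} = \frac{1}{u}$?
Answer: $\frac{29}{449957} \approx 6.4451 \cdot 10^{-5}$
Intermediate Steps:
$K = - \frac{28 i \sqrt{55}}{5}$ ($K = 7 \sqrt{-2 + \frac{1}{-5}} \left(-4\right) = 7 \sqrt{-2 - \frac{1}{5}} \left(-4\right) = 7 \sqrt{- \frac{11}{5}} \left(-4\right) = 7 \frac{i \sqrt{55}}{5} \left(-4\right) = \frac{7 i \sqrt{55}}{5} \left(-4\right) = - \frac{28 i \sqrt{55}}{5} \approx - 41.531 i$)
$\frac{n{\left(K \right)}}{-899914} = - \frac{58}{-899914} = \left(-58\right) \left(- \frac{1}{899914}\right) = \frac{29}{449957}$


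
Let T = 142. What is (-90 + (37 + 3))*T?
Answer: -7100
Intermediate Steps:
(-90 + (37 + 3))*T = (-90 + (37 + 3))*142 = (-90 + 40)*142 = -50*142 = -7100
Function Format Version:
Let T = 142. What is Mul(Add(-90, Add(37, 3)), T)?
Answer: -7100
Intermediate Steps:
Mul(Add(-90, Add(37, 3)), T) = Mul(Add(-90, Add(37, 3)), 142) = Mul(Add(-90, 40), 142) = Mul(-50, 142) = -7100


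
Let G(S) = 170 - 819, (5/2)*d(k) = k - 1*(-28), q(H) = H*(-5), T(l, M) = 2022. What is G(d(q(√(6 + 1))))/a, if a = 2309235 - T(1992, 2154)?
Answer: -649/2307213 ≈ -0.00028129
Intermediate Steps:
q(H) = -5*H
d(k) = 56/5 + 2*k/5 (d(k) = 2*(k - 1*(-28))/5 = 2*(k + 28)/5 = 2*(28 + k)/5 = 56/5 + 2*k/5)
G(S) = -649
a = 2307213 (a = 2309235 - 1*2022 = 2309235 - 2022 = 2307213)
G(d(q(√(6 + 1))))/a = -649/2307213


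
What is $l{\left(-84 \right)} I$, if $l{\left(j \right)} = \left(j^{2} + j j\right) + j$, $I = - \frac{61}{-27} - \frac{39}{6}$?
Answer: $- \frac{535402}{9} \approx -59489.0$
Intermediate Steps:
$I = - \frac{229}{54}$ ($I = \left(-61\right) \left(- \frac{1}{27}\right) - \frac{13}{2} = \frac{61}{27} - \frac{13}{2} = - \frac{229}{54} \approx -4.2407$)
$l{\left(j \right)} = j + 2 j^{2}$ ($l{\left(j \right)} = \left(j^{2} + j^{2}\right) + j = 2 j^{2} + j = j + 2 j^{2}$)
$l{\left(-84 \right)} I = - 84 \left(1 + 2 \left(-84\right)\right) \left(- \frac{229}{54}\right) = - 84 \left(1 - 168\right) \left(- \frac{229}{54}\right) = \left(-84\right) \left(-167\right) \left(- \frac{229}{54}\right) = 14028 \left(- \frac{229}{54}\right) = - \frac{535402}{9}$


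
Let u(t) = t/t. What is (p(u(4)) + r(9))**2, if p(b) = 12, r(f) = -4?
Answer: 64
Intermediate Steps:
u(t) = 1
(p(u(4)) + r(9))**2 = (12 - 4)**2 = 8**2 = 64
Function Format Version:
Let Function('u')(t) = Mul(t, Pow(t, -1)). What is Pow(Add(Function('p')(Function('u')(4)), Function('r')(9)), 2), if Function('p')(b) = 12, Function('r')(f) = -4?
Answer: 64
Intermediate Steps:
Function('u')(t) = 1
Pow(Add(Function('p')(Function('u')(4)), Function('r')(9)), 2) = Pow(Add(12, -4), 2) = Pow(8, 2) = 64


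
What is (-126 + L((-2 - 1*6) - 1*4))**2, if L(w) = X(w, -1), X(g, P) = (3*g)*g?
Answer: 93636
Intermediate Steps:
X(g, P) = 3*g**2
L(w) = 3*w**2
(-126 + L((-2 - 1*6) - 1*4))**2 = (-126 + 3*((-2 - 1*6) - 1*4)**2)**2 = (-126 + 3*((-2 - 6) - 4)**2)**2 = (-126 + 3*(-8 - 4)**2)**2 = (-126 + 3*(-12)**2)**2 = (-126 + 3*144)**2 = (-126 + 432)**2 = 306**2 = 93636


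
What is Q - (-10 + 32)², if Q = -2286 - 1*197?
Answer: -2967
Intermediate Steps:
Q = -2483 (Q = -2286 - 197 = -2483)
Q - (-10 + 32)² = -2483 - (-10 + 32)² = -2483 - 1*22² = -2483 - 1*484 = -2483 - 484 = -2967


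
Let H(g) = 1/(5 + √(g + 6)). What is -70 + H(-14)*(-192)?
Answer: 2*(-70*√2 + 271*I)/(-5*I + 2*√2) ≈ -99.091 + 16.456*I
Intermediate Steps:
H(g) = 1/(5 + √(6 + g))
-70 + H(-14)*(-192) = -70 - 192/(5 + √(6 - 14)) = -70 - 192/(5 + √(-8)) = -70 - 192/(5 + 2*I*√2)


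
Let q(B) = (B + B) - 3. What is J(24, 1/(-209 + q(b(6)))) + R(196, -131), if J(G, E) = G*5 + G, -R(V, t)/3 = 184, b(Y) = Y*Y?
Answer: -408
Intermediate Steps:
b(Y) = Y²
q(B) = -3 + 2*B (q(B) = 2*B - 3 = -3 + 2*B)
R(V, t) = -552 (R(V, t) = -3*184 = -552)
J(G, E) = 6*G (J(G, E) = 5*G + G = 6*G)
J(24, 1/(-209 + q(b(6)))) + R(196, -131) = 6*24 - 552 = 144 - 552 = -408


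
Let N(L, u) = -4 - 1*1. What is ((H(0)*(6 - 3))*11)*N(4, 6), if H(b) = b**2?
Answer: 0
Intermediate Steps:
N(L, u) = -5 (N(L, u) = -4 - 1 = -5)
((H(0)*(6 - 3))*11)*N(4, 6) = ((0**2*(6 - 3))*11)*(-5) = ((0*3)*11)*(-5) = (0*11)*(-5) = 0*(-5) = 0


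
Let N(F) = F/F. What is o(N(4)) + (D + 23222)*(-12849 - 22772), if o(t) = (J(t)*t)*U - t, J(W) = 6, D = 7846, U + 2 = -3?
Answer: -1106673259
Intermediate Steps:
U = -5 (U = -2 - 3 = -5)
N(F) = 1
o(t) = -31*t (o(t) = (6*t)*(-5) - t = -30*t - t = -31*t)
o(N(4)) + (D + 23222)*(-12849 - 22772) = -31*1 + (7846 + 23222)*(-12849 - 22772) = -31 + 31068*(-35621) = -31 - 1106673228 = -1106673259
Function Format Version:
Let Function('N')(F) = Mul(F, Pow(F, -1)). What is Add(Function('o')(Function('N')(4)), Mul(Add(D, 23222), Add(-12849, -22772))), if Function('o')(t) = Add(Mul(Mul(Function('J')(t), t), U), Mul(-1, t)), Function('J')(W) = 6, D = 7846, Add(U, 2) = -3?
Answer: -1106673259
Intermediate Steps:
U = -5 (U = Add(-2, -3) = -5)
Function('N')(F) = 1
Function('o')(t) = Mul(-31, t) (Function('o')(t) = Add(Mul(Mul(6, t), -5), Mul(-1, t)) = Add(Mul(-30, t), Mul(-1, t)) = Mul(-31, t))
Add(Function('o')(Function('N')(4)), Mul(Add(D, 23222), Add(-12849, -22772))) = Add(Mul(-31, 1), Mul(Add(7846, 23222), Add(-12849, -22772))) = Add(-31, Mul(31068, -35621)) = Add(-31, -1106673228) = -1106673259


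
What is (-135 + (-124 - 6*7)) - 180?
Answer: -481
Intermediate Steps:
(-135 + (-124 - 6*7)) - 180 = (-135 + (-124 - 42)) - 180 = (-135 - 166) - 180 = -301 - 180 = -481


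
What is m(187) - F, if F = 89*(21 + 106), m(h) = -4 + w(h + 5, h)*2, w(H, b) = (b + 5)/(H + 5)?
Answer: -2227095/197 ≈ -11305.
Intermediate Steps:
w(H, b) = (5 + b)/(5 + H)
m(h) = -4 + 2*(5 + h)/(10 + h) (m(h) = -4 + ((5 + h)/(5 + (h + 5)))*2 = -4 + ((5 + h)/(5 + (5 + h)))*2 = -4 + ((5 + h)/(10 + h))*2 = -4 + 2*(5 + h)/(10 + h))
F = 11303 (F = 89*127 = 11303)
m(187) - F = 2*(-15 - 1*187)/(10 + 187) - 1*11303 = 2*(-15 - 187)/197 - 11303 = 2*(1/197)*(-202) - 11303 = -404/197 - 11303 = -2227095/197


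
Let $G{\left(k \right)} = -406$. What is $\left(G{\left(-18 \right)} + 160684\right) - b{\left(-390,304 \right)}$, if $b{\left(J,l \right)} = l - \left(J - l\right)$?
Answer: $159280$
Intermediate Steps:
$b{\left(J,l \right)} = - J + 2 l$ ($b{\left(J,l \right)} = l - \left(J - l\right) = - J + 2 l$)
$\left(G{\left(-18 \right)} + 160684\right) - b{\left(-390,304 \right)} = \left(-406 + 160684\right) - \left(\left(-1\right) \left(-390\right) + 2 \cdot 304\right) = 160278 - \left(390 + 608\right) = 160278 - 998 = 159280$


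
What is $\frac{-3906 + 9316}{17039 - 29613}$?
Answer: $- \frac{2705}{6287} \approx -0.43025$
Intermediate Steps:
$\frac{-3906 + 9316}{17039 - 29613} = \frac{5410}{17039 - 29613} = \frac{5410}{-12574} = 5410 \left(- \frac{1}{12574}\right) = - \frac{2705}{6287}$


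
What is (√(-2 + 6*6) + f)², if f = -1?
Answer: (1 - √34)² ≈ 23.338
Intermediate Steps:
(√(-2 + 6*6) + f)² = (√(-2 + 6*6) - 1)² = (√(-2 + 36) - 1)² = (√34 - 1)² = (-1 + √34)²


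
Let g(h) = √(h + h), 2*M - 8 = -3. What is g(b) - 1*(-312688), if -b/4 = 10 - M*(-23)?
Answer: 312688 + 6*I*√15 ≈ 3.1269e+5 + 23.238*I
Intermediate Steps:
M = 5/2 (M = 4 + (½)*(-3) = 4 - 3/2 = 5/2 ≈ 2.5000)
b = -270 (b = -4*(10 - 5*(-23)/2) = -4*(10 - 1*(-115/2)) = -4*(10 + 115/2) = -4*135/2 = -270)
g(h) = √2*√h (g(h) = √(2*h) = √2*√h)
g(b) - 1*(-312688) = √2*√(-270) - 1*(-312688) = √2*(3*I*√30) + 312688 = 6*I*√15 + 312688 = 312688 + 6*I*√15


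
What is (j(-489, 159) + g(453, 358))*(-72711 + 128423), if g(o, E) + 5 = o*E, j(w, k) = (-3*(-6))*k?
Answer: 9194207072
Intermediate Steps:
j(w, k) = 18*k
g(o, E) = -5 + E*o (g(o, E) = -5 + o*E = -5 + E*o)
(j(-489, 159) + g(453, 358))*(-72711 + 128423) = (18*159 + (-5 + 358*453))*(-72711 + 128423) = (2862 + (-5 + 162174))*55712 = (2862 + 162169)*55712 = 165031*55712 = 9194207072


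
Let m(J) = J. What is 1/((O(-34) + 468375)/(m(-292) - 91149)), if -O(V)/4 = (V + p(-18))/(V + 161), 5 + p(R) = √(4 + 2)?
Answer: -230261855046489/1179440067351955 - 46452028*√6/3538320202055865 ≈ -0.19523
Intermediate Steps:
p(R) = -5 + √6 (p(R) = -5 + √(4 + 2) = -5 + √6)
O(V) = -4*(-5 + V + √6)/(161 + V) (O(V) = -4*(V + (-5 + √6))/(V + 161) = -4*(-5 + V + √6)/(161 + V))
1/((O(-34) + 468375)/(m(-292) - 91149)) = 1/((4*(5 - 1*(-34) - √6)/(161 - 34) + 468375)/(-292 - 91149)) = 1/((4*(5 + 34 - √6)/127 + 468375)/(-91441)) = 1/((4*(1/127)*(39 - √6) + 468375)*(-1/91441)) = 1/(((156/127 - 4*√6/127) + 468375)*(-1/91441)) = 1/((59483781/127 - 4*√6/127)*(-1/91441)) = 1/(-8497683/1659001 + 4*√6/11613007)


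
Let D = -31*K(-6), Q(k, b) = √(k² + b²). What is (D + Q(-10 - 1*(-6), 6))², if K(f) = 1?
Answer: 1013 - 124*√13 ≈ 565.91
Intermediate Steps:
Q(k, b) = √(b² + k²)
D = -31 (D = -31*1 = -31)
(D + Q(-10 - 1*(-6), 6))² = (-31 + √(6² + (-10 - 1*(-6))²))² = (-31 + √(36 + (-10 + 6)²))² = (-31 + √(36 + (-4)²))² = (-31 + √(36 + 16))² = (-31 + √52)² = (-31 + 2*√13)²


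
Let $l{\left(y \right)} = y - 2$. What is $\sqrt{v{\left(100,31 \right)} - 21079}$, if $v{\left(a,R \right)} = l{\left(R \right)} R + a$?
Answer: $4 i \sqrt{1255} \approx 141.7 i$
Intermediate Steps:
$l{\left(y \right)} = -2 + y$ ($l{\left(y \right)} = y - 2 = -2 + y$)
$v{\left(a,R \right)} = a + R \left(-2 + R\right)$ ($v{\left(a,R \right)} = \left(-2 + R\right) R + a = R \left(-2 + R\right) + a = a + R \left(-2 + R\right)$)
$\sqrt{v{\left(100,31 \right)} - 21079} = \sqrt{\left(100 + 31 \left(-2 + 31\right)\right) - 21079} = \sqrt{\left(100 + 31 \cdot 29\right) - 21079} = \sqrt{\left(100 + 899\right) - 21079} = \sqrt{999 - 21079} = \sqrt{-20080} = 4 i \sqrt{1255}$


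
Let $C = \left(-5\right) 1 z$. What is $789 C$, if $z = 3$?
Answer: $-11835$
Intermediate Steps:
$C = -15$ ($C = \left(-5\right) 1 \cdot 3 = \left(-5\right) 3 = -15$)
$789 C = 789 \left(-15\right) = -11835$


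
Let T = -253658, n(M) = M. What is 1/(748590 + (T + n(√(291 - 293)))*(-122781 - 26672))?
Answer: 18955348832/718610498707943727657 + 149453*I*√2/1437220997415887455314 ≈ 2.6378e-11 + 1.4706e-16*I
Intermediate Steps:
1/(748590 + (T + n(√(291 - 293)))*(-122781 - 26672)) = 1/(748590 + (-253658 + √(291 - 293))*(-122781 - 26672)) = 1/(748590 + (-253658 + √(-2))*(-149453)) = 1/(748590 + (-253658 + I*√2)*(-149453)) = 1/(748590 + (37909949074 - 149453*I*√2)) = 1/(37910697664 - 149453*I*√2)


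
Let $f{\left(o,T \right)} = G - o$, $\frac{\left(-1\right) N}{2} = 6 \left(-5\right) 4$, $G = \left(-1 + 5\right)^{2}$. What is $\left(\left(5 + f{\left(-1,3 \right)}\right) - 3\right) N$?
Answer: $4560$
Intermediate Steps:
$G = 16$ ($G = 4^{2} = 16$)
$N = 240$ ($N = - 2 \cdot 6 \left(-5\right) 4 = - 2 \left(\left(-30\right) 4\right) = \left(-2\right) \left(-120\right) = 240$)
$f{\left(o,T \right)} = 16 - o$
$\left(\left(5 + f{\left(-1,3 \right)}\right) - 3\right) N = \left(\left(5 + \left(16 - -1\right)\right) - 3\right) 240 = \left(\left(5 + \left(16 + 1\right)\right) - 3\right) 240 = \left(\left(5 + 17\right) - 3\right) 240 = \left(22 - 3\right) 240 = 19 \cdot 240 = 4560$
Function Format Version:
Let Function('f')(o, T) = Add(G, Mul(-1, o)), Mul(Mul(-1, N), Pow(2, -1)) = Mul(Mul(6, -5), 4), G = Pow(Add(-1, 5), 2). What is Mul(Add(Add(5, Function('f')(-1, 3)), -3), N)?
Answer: 4560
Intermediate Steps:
G = 16 (G = Pow(4, 2) = 16)
N = 240 (N = Mul(-2, Mul(Mul(6, -5), 4)) = Mul(-2, Mul(-30, 4)) = Mul(-2, -120) = 240)
Function('f')(o, T) = Add(16, Mul(-1, o))
Mul(Add(Add(5, Function('f')(-1, 3)), -3), N) = Mul(Add(Add(5, Add(16, Mul(-1, -1))), -3), 240) = Mul(Add(Add(5, Add(16, 1)), -3), 240) = Mul(Add(Add(5, 17), -3), 240) = Mul(Add(22, -3), 240) = Mul(19, 240) = 4560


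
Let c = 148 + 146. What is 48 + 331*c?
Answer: 97362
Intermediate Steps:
c = 294
48 + 331*c = 48 + 331*294 = 48 + 97314 = 97362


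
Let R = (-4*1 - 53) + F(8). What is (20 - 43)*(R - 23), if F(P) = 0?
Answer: 1840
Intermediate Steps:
R = -57 (R = (-4*1 - 53) + 0 = (-4 - 53) + 0 = -57 + 0 = -57)
(20 - 43)*(R - 23) = (20 - 43)*(-57 - 23) = -23*(-80) = 1840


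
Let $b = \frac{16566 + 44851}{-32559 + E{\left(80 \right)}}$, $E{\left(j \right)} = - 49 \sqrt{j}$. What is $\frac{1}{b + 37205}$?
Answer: $\frac{19715722961551}{733486275695822842} - \frac{3009433 \sqrt{5}}{366743137847911421} \approx 2.6879 \cdot 10^{-5}$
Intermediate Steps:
$b = \frac{61417}{-32559 - 196 \sqrt{5}}$ ($b = \frac{16566 + 44851}{-32559 - 49 \sqrt{80}} = \frac{61417}{-32559 - 49 \cdot 4 \sqrt{5}} = \frac{61417}{-32559 - 196 \sqrt{5}} \approx -1.8613$)
$\frac{1}{b + 37205} = \frac{1}{\left(- \frac{1999676103}{1059896401} + \frac{12037732 \sqrt{5}}{1059896401}\right) + 37205} = \frac{1}{\frac{39431445923102}{1059896401} + \frac{12037732 \sqrt{5}}{1059896401}}$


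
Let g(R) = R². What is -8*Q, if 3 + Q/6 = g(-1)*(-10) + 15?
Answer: -96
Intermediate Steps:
Q = 12 (Q = -18 + 6*((-1)²*(-10) + 15) = -18 + 6*(1*(-10) + 15) = -18 + 6*(-10 + 15) = -18 + 6*5 = -18 + 30 = 12)
-8*Q = -8*12 = -96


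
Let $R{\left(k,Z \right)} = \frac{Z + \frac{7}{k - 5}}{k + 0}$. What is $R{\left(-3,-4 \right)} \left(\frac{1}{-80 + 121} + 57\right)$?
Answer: $\frac{15197}{164} \approx 92.665$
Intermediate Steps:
$R{\left(k,Z \right)} = \frac{Z + \frac{7}{-5 + k}}{k}$ ($R{\left(k,Z \right)} = \frac{Z + \frac{7}{k - 5}}{k} = \frac{Z + \frac{7}{-5 + k}}{k}$)
$R{\left(-3,-4 \right)} \left(\frac{1}{-80 + 121} + 57\right) = \frac{7 - -20 - -12}{\left(-3\right) \left(-5 - 3\right)} \left(\frac{1}{-80 + 121} + 57\right) = - \frac{7 + 20 + 12}{3 \left(-8\right)} \left(\frac{1}{41} + 57\right) = \left(- \frac{1}{3}\right) \left(- \frac{1}{8}\right) 39 \left(\frac{1}{41} + 57\right) = \frac{13}{8} \cdot \frac{2338}{41} = \frac{15197}{164}$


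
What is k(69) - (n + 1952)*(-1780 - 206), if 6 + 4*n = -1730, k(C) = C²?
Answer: 3019509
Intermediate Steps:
n = -434 (n = -3/2 + (¼)*(-1730) = -3/2 - 865/2 = -434)
k(69) - (n + 1952)*(-1780 - 206) = 69² - (-434 + 1952)*(-1780 - 206) = 4761 - 1518*(-1986) = 4761 - 1*(-3014748) = 4761 + 3014748 = 3019509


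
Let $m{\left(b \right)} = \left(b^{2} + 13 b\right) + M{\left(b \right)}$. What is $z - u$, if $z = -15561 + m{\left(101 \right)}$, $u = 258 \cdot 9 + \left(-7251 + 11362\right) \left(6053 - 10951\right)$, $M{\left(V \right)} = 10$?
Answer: $20129319$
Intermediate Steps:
$m{\left(b \right)} = 10 + b^{2} + 13 b$ ($m{\left(b \right)} = \left(b^{2} + 13 b\right) + 10 = 10 + b^{2} + 13 b$)
$u = -20133356$ ($u = 2322 + 4111 \left(-4898\right) = 2322 - 20135678 = -20133356$)
$z = -4037$ ($z = -15561 + \left(10 + 101^{2} + 13 \cdot 101\right) = -15561 + \left(10 + 10201 + 1313\right) = -15561 + 11524 = -4037$)
$z - u = -4037 - -20133356 = -4037 + 20133356 = 20129319$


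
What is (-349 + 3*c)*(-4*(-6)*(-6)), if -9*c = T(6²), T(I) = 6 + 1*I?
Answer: 52272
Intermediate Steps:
T(I) = 6 + I
c = -14/3 (c = -(6 + 6²)/9 = -(6 + 36)/9 = -⅑*42 = -14/3 ≈ -4.6667)
(-349 + 3*c)*(-4*(-6)*(-6)) = (-349 + 3*(-14/3))*(-4*(-6)*(-6)) = (-349 - 14)*(24*(-6)) = -363*(-144) = 52272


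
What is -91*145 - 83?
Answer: -13278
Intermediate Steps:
-91*145 - 83 = -13195 - 83 = -13278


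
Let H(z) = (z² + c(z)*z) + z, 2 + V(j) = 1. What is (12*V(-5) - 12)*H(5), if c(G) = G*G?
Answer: -3720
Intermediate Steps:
V(j) = -1 (V(j) = -2 + 1 = -1)
c(G) = G²
H(z) = z + z² + z³ (H(z) = (z² + z²*z) + z = (z² + z³) + z = z + z² + z³)
(12*V(-5) - 12)*H(5) = (12*(-1) - 12)*(5*(1 + 5 + 5²)) = (-12 - 12)*(5*(1 + 5 + 25)) = -120*31 = -24*155 = -3720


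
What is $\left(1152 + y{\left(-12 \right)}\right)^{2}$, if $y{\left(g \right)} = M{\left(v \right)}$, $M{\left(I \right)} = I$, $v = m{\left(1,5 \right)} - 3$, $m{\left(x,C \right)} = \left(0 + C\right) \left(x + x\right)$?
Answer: $1343281$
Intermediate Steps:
$m{\left(x,C \right)} = 2 C x$ ($m{\left(x,C \right)} = C 2 x = 2 C x$)
$v = 7$ ($v = 2 \cdot 5 \cdot 1 - 3 = 10 - 3 = 7$)
$y{\left(g \right)} = 7$
$\left(1152 + y{\left(-12 \right)}\right)^{2} = \left(1152 + 7\right)^{2} = 1159^{2} = 1343281$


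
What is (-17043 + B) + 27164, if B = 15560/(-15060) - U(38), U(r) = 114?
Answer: 7534493/753 ≈ 10006.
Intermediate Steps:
B = -86620/753 (B = 15560/(-15060) - 1*114 = 15560*(-1/15060) - 114 = -778/753 - 114 = -86620/753 ≈ -115.03)
(-17043 + B) + 27164 = (-17043 - 86620/753) + 27164 = -12919999/753 + 27164 = 7534493/753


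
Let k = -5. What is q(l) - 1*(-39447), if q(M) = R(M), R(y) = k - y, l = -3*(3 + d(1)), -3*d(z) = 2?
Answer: 39449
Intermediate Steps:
d(z) = -⅔ (d(z) = -⅓*2 = -⅔)
l = -7 (l = -3*(3 - ⅔) = -3*7/3 = -7)
R(y) = -5 - y
q(M) = -5 - M
q(l) - 1*(-39447) = (-5 - 1*(-7)) - 1*(-39447) = (-5 + 7) + 39447 = 2 + 39447 = 39449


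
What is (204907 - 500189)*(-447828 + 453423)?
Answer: -1652102790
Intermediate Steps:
(204907 - 500189)*(-447828 + 453423) = -295282*5595 = -1652102790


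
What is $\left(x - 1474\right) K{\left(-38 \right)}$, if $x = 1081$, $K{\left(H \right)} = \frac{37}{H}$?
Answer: $\frac{14541}{38} \approx 382.66$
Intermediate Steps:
$\left(x - 1474\right) K{\left(-38 \right)} = \left(1081 - 1474\right) \frac{37}{-38} = - 393 \cdot 37 \left(- \frac{1}{38}\right) = \left(-393\right) \left(- \frac{37}{38}\right) = \frac{14541}{38}$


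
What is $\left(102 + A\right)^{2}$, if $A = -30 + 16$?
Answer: $7744$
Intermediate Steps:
$A = -14$
$\left(102 + A\right)^{2} = \left(102 - 14\right)^{2} = 88^{2} = 7744$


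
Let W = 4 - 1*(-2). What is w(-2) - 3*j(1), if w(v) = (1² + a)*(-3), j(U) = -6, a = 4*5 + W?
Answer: -63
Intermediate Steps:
W = 6 (W = 4 + 2 = 6)
a = 26 (a = 4*5 + 6 = 20 + 6 = 26)
w(v) = -81 (w(v) = (1² + 26)*(-3) = (1 + 26)*(-3) = 27*(-3) = -81)
w(-2) - 3*j(1) = -81 - 3*(-6) = -81 + 18 = -63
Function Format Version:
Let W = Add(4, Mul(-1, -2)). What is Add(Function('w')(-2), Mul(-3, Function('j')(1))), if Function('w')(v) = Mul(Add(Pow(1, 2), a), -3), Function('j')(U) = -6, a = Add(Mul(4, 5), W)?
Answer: -63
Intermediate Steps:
W = 6 (W = Add(4, 2) = 6)
a = 26 (a = Add(Mul(4, 5), 6) = Add(20, 6) = 26)
Function('w')(v) = -81 (Function('w')(v) = Mul(Add(Pow(1, 2), 26), -3) = Mul(Add(1, 26), -3) = Mul(27, -3) = -81)
Add(Function('w')(-2), Mul(-3, Function('j')(1))) = Add(-81, Mul(-3, -6)) = Add(-81, 18) = -63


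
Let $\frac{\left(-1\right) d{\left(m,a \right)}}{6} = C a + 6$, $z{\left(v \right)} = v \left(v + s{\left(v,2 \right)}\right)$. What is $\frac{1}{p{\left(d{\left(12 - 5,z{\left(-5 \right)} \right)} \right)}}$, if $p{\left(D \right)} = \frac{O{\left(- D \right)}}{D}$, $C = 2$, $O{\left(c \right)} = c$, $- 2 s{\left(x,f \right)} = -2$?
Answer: $-1$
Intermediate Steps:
$s{\left(x,f \right)} = 1$ ($s{\left(x,f \right)} = \left(- \frac{1}{2}\right) \left(-2\right) = 1$)
$z{\left(v \right)} = v \left(1 + v\right)$ ($z{\left(v \right)} = v \left(v + 1\right) = v \left(1 + v\right)$)
$d{\left(m,a \right)} = -36 - 12 a$ ($d{\left(m,a \right)} = - 6 \left(2 a + 6\right) = - 6 \left(6 + 2 a\right) = -36 - 12 a$)
$p{\left(D \right)} = -1$ ($p{\left(D \right)} = \frac{\left(-1\right) D}{D} = -1$)
$\frac{1}{p{\left(d{\left(12 - 5,z{\left(-5 \right)} \right)} \right)}} = \frac{1}{-1} = -1$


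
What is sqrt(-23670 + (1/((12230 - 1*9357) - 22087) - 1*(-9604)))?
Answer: 5*I*sqrt(207714195910)/19214 ≈ 118.6*I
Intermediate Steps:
sqrt(-23670 + (1/((12230 - 1*9357) - 22087) - 1*(-9604))) = sqrt(-23670 + (1/((12230 - 9357) - 22087) + 9604)) = sqrt(-23670 + (1/(2873 - 22087) + 9604)) = sqrt(-23670 + (1/(-19214) + 9604)) = sqrt(-23670 + (-1/19214 + 9604)) = sqrt(-23670 + 184531255/19214) = sqrt(-270264125/19214) = 5*I*sqrt(207714195910)/19214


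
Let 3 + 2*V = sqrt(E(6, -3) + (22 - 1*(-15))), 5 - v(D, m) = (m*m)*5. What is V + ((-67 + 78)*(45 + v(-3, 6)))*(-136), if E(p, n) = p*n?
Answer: 388957/2 + sqrt(19)/2 ≈ 1.9448e+5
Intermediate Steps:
E(p, n) = n*p
v(D, m) = 5 - 5*m**2 (v(D, m) = 5 - m*m*5 = 5 - m**2*5 = 5 - 5*m**2)
V = -3/2 + sqrt(19)/2 (V = -3/2 + sqrt(-3*6 + (22 - 1*(-15)))/2 = -3/2 + sqrt(-18 + (22 + 15))/2 = -3/2 + sqrt(-18 + 37)/2 = -3/2 + sqrt(19)/2 ≈ 0.67945)
V + ((-67 + 78)*(45 + v(-3, 6)))*(-136) = (-3/2 + sqrt(19)/2) + ((-67 + 78)*(45 + (5 - 5*6**2)))*(-136) = (-3/2 + sqrt(19)/2) + (11*(45 + (5 - 5*36)))*(-136) = (-3/2 + sqrt(19)/2) + (11*(45 + (5 - 180)))*(-136) = (-3/2 + sqrt(19)/2) + (11*(45 - 175))*(-136) = (-3/2 + sqrt(19)/2) + (11*(-130))*(-136) = (-3/2 + sqrt(19)/2) - 1430*(-136) = (-3/2 + sqrt(19)/2) + 194480 = 388957/2 + sqrt(19)/2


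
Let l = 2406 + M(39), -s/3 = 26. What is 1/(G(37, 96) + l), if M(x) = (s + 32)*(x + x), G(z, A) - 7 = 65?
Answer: -1/1110 ≈ -0.00090090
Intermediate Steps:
s = -78 (s = -3*26 = -78)
G(z, A) = 72 (G(z, A) = 7 + 65 = 72)
M(x) = -92*x (M(x) = (-78 + 32)*(x + x) = -92*x)
l = -1182 (l = 2406 - 92*39 = 2406 - 3588 = -1182)
1/(G(37, 96) + l) = 1/(72 - 1182) = 1/(-1110) = -1/1110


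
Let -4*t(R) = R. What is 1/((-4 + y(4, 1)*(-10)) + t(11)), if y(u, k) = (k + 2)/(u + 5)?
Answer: -12/121 ≈ -0.099174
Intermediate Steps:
y(u, k) = (2 + k)/(5 + u)
t(R) = -R/4
1/((-4 + y(4, 1)*(-10)) + t(11)) = 1/((-4 + ((2 + 1)/(5 + 4))*(-10)) - 1/4*11) = 1/((-4 + (3/9)*(-10)) - 11/4) = 1/((-4 + ((1/9)*3)*(-10)) - 11/4) = 1/((-4 + (1/3)*(-10)) - 11/4) = 1/((-4 - 10/3) - 11/4) = 1/(-22/3 - 11/4) = 1/(-121/12) = -12/121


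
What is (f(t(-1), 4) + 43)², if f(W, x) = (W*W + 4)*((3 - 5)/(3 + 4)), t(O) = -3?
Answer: 75625/49 ≈ 1543.4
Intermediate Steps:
f(W, x) = -8/7 - 2*W²/7 (f(W, x) = (W² + 4)*(-2/7) = (4 + W²)*(-2*⅐) = (4 + W²)*(-2/7) = -8/7 - 2*W²/7)
(f(t(-1), 4) + 43)² = ((-8/7 - 2/7*(-3)²) + 43)² = ((-8/7 - 2/7*9) + 43)² = ((-8/7 - 18/7) + 43)² = (-26/7 + 43)² = (275/7)² = 75625/49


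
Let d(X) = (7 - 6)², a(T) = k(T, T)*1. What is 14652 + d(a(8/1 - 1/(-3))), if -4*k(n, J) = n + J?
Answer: 14653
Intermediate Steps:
k(n, J) = -J/4 - n/4 (k(n, J) = -(n + J)/4 = -(J + n)/4 = -J/4 - n/4)
a(T) = -T/2 (a(T) = (-T/4 - T/4)*1 = -T/2*1 = -T/2)
d(X) = 1 (d(X) = 1² = 1)
14652 + d(a(8/1 - 1/(-3))) = 14652 + 1 = 14653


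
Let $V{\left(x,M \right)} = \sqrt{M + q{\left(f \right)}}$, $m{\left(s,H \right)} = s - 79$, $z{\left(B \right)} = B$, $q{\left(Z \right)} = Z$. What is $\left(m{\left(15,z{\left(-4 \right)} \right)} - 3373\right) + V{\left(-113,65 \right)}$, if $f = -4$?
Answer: $-3437 + \sqrt{61} \approx -3429.2$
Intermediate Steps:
$m{\left(s,H \right)} = -79 + s$ ($m{\left(s,H \right)} = s - 79 = -79 + s$)
$V{\left(x,M \right)} = \sqrt{-4 + M}$ ($V{\left(x,M \right)} = \sqrt{M - 4} = \sqrt{-4 + M}$)
$\left(m{\left(15,z{\left(-4 \right)} \right)} - 3373\right) + V{\left(-113,65 \right)} = \left(\left(-79 + 15\right) - 3373\right) + \sqrt{-4 + 65} = \left(-64 - 3373\right) + \sqrt{61} = -3437 + \sqrt{61}$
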